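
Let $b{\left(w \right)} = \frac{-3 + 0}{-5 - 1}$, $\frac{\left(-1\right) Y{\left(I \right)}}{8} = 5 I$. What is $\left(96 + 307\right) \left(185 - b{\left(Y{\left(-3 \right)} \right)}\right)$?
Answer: $\frac{148707}{2} \approx 74354.0$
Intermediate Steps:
$Y{\left(I \right)} = - 40 I$ ($Y{\left(I \right)} = - 8 \cdot 5 I = - 40 I$)
$b{\left(w \right)} = \frac{1}{2}$ ($b{\left(w \right)} = - \frac{3}{-6} = \left(-3\right) \left(- \frac{1}{6}\right) = \frac{1}{2}$)
$\left(96 + 307\right) \left(185 - b{\left(Y{\left(-3 \right)} \right)}\right) = \left(96 + 307\right) \left(185 - \frac{1}{2}\right) = 403 \left(185 - \frac{1}{2}\right) = 403 \cdot \frac{369}{2} = \frac{148707}{2}$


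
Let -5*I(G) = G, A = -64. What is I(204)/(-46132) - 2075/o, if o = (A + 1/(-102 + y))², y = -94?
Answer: -183545417989/363005845865 ≈ -0.50563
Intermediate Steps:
I(G) = -G/5
o = 157377025/38416 (o = (-64 + 1/(-102 - 94))² = (-64 + 1/(-196))² = (-64 - 1/196)² = (-12545/196)² = 157377025/38416 ≈ 4096.7)
I(204)/(-46132) - 2075/o = -⅕*204/(-46132) - 2075/157377025/38416 = -204/5*(-1/46132) - 2075*38416/157377025 = 51/57665 - 3188528/6295081 = -183545417989/363005845865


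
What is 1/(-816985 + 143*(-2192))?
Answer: -1/1130441 ≈ -8.8461e-7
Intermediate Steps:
1/(-816985 + 143*(-2192)) = 1/(-816985 - 313456) = 1/(-1130441) = -1/1130441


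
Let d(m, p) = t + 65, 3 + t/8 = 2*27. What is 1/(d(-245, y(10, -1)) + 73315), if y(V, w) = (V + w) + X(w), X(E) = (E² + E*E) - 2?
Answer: 1/73788 ≈ 1.3552e-5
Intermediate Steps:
X(E) = -2 + 2*E² (X(E) = (E² + E²) - 2 = 2*E² - 2 = -2 + 2*E²)
t = 408 (t = -24 + 8*(2*27) = -24 + 8*54 = -24 + 432 = 408)
y(V, w) = -2 + V + w + 2*w² (y(V, w) = (V + w) + (-2 + 2*w²) = -2 + V + w + 2*w²)
d(m, p) = 473 (d(m, p) = 408 + 65 = 473)
1/(d(-245, y(10, -1)) + 73315) = 1/(473 + 73315) = 1/73788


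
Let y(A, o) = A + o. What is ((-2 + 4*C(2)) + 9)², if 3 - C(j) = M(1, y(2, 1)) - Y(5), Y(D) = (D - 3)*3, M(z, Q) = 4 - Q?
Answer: 1521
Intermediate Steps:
Y(D) = -9 + 3*D (Y(D) = (-3 + D)*3 = -9 + 3*D)
C(j) = 8 (C(j) = 3 - ((4 - (2 + 1)) - (-9 + 3*5)) = 3 - ((4 - 1*3) - (-9 + 15)) = 3 - ((4 - 3) - 1*6) = 3 - (1 - 6) = 3 - 1*(-5) = 3 + 5 = 8)
((-2 + 4*C(2)) + 9)² = ((-2 + 4*8) + 9)² = ((-2 + 32) + 9)² = (30 + 9)² = 39² = 1521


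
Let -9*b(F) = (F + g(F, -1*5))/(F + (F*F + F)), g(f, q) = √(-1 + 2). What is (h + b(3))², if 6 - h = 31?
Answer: 11417641/18225 ≈ 626.48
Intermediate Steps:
g(f, q) = 1 (g(f, q) = √1 = 1)
h = -25 (h = 6 - 1*31 = 6 - 31 = -25)
b(F) = -(1 + F)/(9*(F² + 2*F)) (b(F) = -(F + 1)/(9*(F + (F*F + F))) = -(1 + F)/(9*(F + (F² + F))) = -(1 + F)/(9*(F + (F + F²))) = -(1 + F)/(9*(F² + 2*F)))
(h + b(3))² = (-25 + (⅑)*(-1 - 1*3)/(3*(2 + 3)))² = (-25 + (⅑)*(⅓)*(-1 - 3)/5)² = (-25 + (⅑)*(⅓)*(⅕)*(-4))² = (-25 - 4/135)² = (-3379/135)² = 11417641/18225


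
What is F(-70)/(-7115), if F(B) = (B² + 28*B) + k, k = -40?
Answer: -580/1423 ≈ -0.40759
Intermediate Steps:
F(B) = -40 + B² + 28*B (F(B) = (B² + 28*B) - 40 = -40 + B² + 28*B)
F(-70)/(-7115) = (-40 + (-70)² + 28*(-70))/(-7115) = (-40 + 4900 - 1960)*(-1/7115) = 2900*(-1/7115) = -580/1423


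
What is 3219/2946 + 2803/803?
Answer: 3614165/788546 ≈ 4.5833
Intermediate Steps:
3219/2946 + 2803/803 = 3219*(1/2946) + 2803*(1/803) = 1073/982 + 2803/803 = 3614165/788546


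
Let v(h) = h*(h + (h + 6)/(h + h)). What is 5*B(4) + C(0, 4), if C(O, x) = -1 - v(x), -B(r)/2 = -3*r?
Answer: 98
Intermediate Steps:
v(h) = h*(h + (6 + h)/(2*h)) (v(h) = h*(h + (6 + h)/((2*h))) = h*(h + (6 + h)*(1/(2*h))) = h*(h + (6 + h)/(2*h)))
B(r) = 6*r (B(r) = -(-6)*r = 6*r)
C(O, x) = -4 - x² - x/2 (C(O, x) = -1 - (3 + x² + x/2) = -1 + (-3 - x² - x/2) = -4 - x² - x/2)
5*B(4) + C(0, 4) = 5*(6*4) + (-4 - 1*4² - ½*4) = 5*24 + (-4 - 1*16 - 2) = 120 + (-4 - 16 - 2) = 120 - 22 = 98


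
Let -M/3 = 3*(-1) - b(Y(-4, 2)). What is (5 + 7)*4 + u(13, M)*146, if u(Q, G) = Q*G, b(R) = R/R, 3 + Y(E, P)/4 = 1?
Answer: 22824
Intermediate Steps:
Y(E, P) = -8 (Y(E, P) = -12 + 4*1 = -12 + 4 = -8)
b(R) = 1
M = 12 (M = -3*(3*(-1) - 1*1) = -3*(-3 - 1) = -3*(-4) = 12)
u(Q, G) = G*Q
(5 + 7)*4 + u(13, M)*146 = (5 + 7)*4 + (12*13)*146 = 12*4 + 156*146 = 48 + 22776 = 22824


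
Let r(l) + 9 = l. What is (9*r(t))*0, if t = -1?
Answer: 0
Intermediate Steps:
r(l) = -9 + l
(9*r(t))*0 = (9*(-9 - 1))*0 = (9*(-10))*0 = -90*0 = 0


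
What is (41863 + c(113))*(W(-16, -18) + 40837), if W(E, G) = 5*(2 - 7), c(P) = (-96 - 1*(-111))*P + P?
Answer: 1782300852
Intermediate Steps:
c(P) = 16*P (c(P) = (-96 + 111)*P + P = 15*P + P = 16*P)
W(E, G) = -25 (W(E, G) = 5*(-5) = -25)
(41863 + c(113))*(W(-16, -18) + 40837) = (41863 + 16*113)*(-25 + 40837) = (41863 + 1808)*40812 = 43671*40812 = 1782300852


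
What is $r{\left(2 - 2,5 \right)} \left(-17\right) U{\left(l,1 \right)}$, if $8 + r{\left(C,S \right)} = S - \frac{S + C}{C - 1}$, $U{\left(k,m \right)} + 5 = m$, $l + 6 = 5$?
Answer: $136$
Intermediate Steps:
$l = -1$ ($l = -6 + 5 = -1$)
$U{\left(k,m \right)} = -5 + m$
$r{\left(C,S \right)} = -8 + S - \frac{C + S}{-1 + C}$ ($r{\left(C,S \right)} = -8 + \left(S - \frac{S + C}{C - 1}\right) = -8 + \left(S - \frac{C + S}{-1 + C}\right) = -8 + S - \frac{C + S}{-1 + C}$)
$r{\left(2 - 2,5 \right)} \left(-17\right) U{\left(l,1 \right)} = \frac{8 - 9 \left(2 - 2\right) - 10 + \left(2 - 2\right) 5}{-1 + \left(2 - 2\right)} \left(-17\right) \left(-5 + 1\right) = \frac{8 - 9 \left(2 - 2\right) - 10 + \left(2 - 2\right) 5}{-1 + \left(2 - 2\right)} \left(-17\right) \left(-4\right) = \frac{8 - 0 - 10 + 0 \cdot 5}{-1 + 0} \left(-17\right) \left(-4\right) = \frac{8 + 0 - 10 + 0}{-1} \left(-17\right) \left(-4\right) = \left(-1\right) \left(-2\right) \left(-17\right) \left(-4\right) = 2 \left(-17\right) \left(-4\right) = \left(-34\right) \left(-4\right) = 136$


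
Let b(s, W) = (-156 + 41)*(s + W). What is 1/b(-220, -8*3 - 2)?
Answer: 1/28290 ≈ 3.5348e-5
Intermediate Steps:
b(s, W) = -115*W - 115*s (b(s, W) = -115*(W + s) = -115*W - 115*s)
1/b(-220, -8*3 - 2) = 1/(-115*(-8*3 - 2) - 115*(-220)) = 1/(-115*(-24 - 2) + 25300) = 1/(-115*(-26) + 25300) = 1/(2990 + 25300) = 1/28290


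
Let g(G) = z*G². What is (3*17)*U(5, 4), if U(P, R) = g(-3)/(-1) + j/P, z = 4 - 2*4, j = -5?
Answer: 1785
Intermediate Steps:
z = -4 (z = 4 - 8 = -4)
g(G) = -4*G²
U(P, R) = 36 - 5/P (U(P, R) = -4*(-3)²/(-1) - 5/P = -4*9*(-1) - 5/P = -36*(-1) - 5/P = 36 - 5/P)
(3*17)*U(5, 4) = (3*17)*(36 - 5/5) = 51*(36 - 5*⅕) = 51*(36 - 1) = 51*35 = 1785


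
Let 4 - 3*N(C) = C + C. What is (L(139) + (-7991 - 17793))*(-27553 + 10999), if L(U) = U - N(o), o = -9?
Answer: 424648726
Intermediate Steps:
N(C) = 4/3 - 2*C/3 (N(C) = 4/3 - (C + C)/3 = 4/3 - 2*C/3)
L(U) = -22/3 + U (L(U) = U - (4/3 - ⅔*(-9)) = U - (4/3 + 6) = U - 1*22/3 = U - 22/3 = -22/3 + U)
(L(139) + (-7991 - 17793))*(-27553 + 10999) = ((-22/3 + 139) + (-7991 - 17793))*(-27553 + 10999) = (395/3 - 25784)*(-16554) = -76957/3*(-16554) = 424648726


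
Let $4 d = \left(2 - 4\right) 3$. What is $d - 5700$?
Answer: $- \frac{11403}{2} \approx -5701.5$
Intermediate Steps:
$d = - \frac{3}{2}$ ($d = \frac{\left(2 - 4\right) 3}{4} = \frac{\left(-2\right) 3}{4} = \frac{1}{4} \left(-6\right) = - \frac{3}{2} \approx -1.5$)
$d - 5700 = - \frac{3}{2} - 5700 = - \frac{11403}{2}$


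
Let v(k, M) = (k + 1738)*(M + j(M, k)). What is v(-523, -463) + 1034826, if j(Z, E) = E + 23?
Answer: -135219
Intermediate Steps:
j(Z, E) = 23 + E
v(k, M) = (1738 + k)*(23 + M + k) (v(k, M) = (k + 1738)*(M + (23 + k)) = (1738 + k)*(23 + M + k))
v(-523, -463) + 1034826 = (39974 + (-523)**2 + 1738*(-463) + 1761*(-523) - 463*(-523)) + 1034826 = (39974 + 273529 - 804694 - 921003 + 242149) + 1034826 = -1170045 + 1034826 = -135219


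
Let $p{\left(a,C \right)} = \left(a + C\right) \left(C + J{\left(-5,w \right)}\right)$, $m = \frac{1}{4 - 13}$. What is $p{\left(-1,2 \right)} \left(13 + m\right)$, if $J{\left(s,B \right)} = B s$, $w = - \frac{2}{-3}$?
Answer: $- \frac{464}{27} \approx -17.185$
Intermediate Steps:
$m = - \frac{1}{9}$ ($m = \frac{1}{-9} = - \frac{1}{9} \approx -0.11111$)
$w = \frac{2}{3}$ ($w = \left(-2\right) \left(- \frac{1}{3}\right) = \frac{2}{3} \approx 0.66667$)
$p{\left(a,C \right)} = \left(- \frac{10}{3} + C\right) \left(C + a\right)$ ($p{\left(a,C \right)} = \left(a + C\right) \left(C + \frac{2}{3} \left(-5\right)\right) = \left(C + a\right) \left(C - \frac{10}{3}\right) = \left(C + a\right) \left(- \frac{10}{3} + C\right) = \left(- \frac{10}{3} + C\right) \left(C + a\right)$)
$p{\left(-1,2 \right)} \left(13 + m\right) = \left(2^{2} - \frac{20}{3} - - \frac{10}{3} + 2 \left(-1\right)\right) \left(13 - \frac{1}{9}\right) = \left(4 - \frac{20}{3} + \frac{10}{3} - 2\right) \frac{116}{9} = \left(- \frac{4}{3}\right) \frac{116}{9} = - \frac{464}{27}$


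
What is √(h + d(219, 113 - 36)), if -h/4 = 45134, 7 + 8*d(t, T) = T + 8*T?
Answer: I*√721801/2 ≈ 424.79*I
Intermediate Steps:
d(t, T) = -7/8 + 9*T/8 (d(t, T) = -7/8 + (T + 8*T)/8 = -7/8 + (9*T)/8 = -7/8 + 9*T/8)
h = -180536 (h = -4*45134 = -180536)
√(h + d(219, 113 - 36)) = √(-180536 + (-7/8 + 9*(113 - 36)/8)) = √(-180536 + (-7/8 + (9/8)*77)) = √(-180536 + (-7/8 + 693/8)) = √(-180536 + 343/4) = √(-721801/4) = I*√721801/2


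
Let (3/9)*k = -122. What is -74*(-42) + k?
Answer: 2742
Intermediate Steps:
k = -366 (k = 3*(-122) = -366)
-74*(-42) + k = -74*(-42) - 366 = 3108 - 366 = 2742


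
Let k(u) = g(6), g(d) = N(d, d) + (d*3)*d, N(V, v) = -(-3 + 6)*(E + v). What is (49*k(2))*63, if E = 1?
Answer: 268569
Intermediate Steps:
N(V, v) = -3 - 3*v (N(V, v) = -(-3 + 6)*(1 + v) = -3*(1 + v) = -(3 + 3*v) = -3 - 3*v)
g(d) = -3 - 3*d + 3*d**2 (g(d) = (-3 - 3*d) + (d*3)*d = (-3 - 3*d) + (3*d)*d = (-3 - 3*d) + 3*d**2 = -3 - 3*d + 3*d**2)
k(u) = 87 (k(u) = -3 - 3*6 + 3*6**2 = -3 - 18 + 3*36 = -3 - 18 + 108 = 87)
(49*k(2))*63 = (49*87)*63 = 4263*63 = 268569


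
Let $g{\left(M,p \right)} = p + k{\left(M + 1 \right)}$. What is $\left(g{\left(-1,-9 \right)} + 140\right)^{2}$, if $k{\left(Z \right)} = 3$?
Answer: $17956$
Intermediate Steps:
$g{\left(M,p \right)} = 3 + p$ ($g{\left(M,p \right)} = p + 3 = 3 + p$)
$\left(g{\left(-1,-9 \right)} + 140\right)^{2} = \left(\left(3 - 9\right) + 140\right)^{2} = \left(-6 + 140\right)^{2} = 134^{2} = 17956$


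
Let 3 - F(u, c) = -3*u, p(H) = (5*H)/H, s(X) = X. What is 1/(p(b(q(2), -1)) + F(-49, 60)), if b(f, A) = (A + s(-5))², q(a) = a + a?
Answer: -1/139 ≈ -0.0071942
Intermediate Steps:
q(a) = 2*a
b(f, A) = (-5 + A)² (b(f, A) = (A - 5)² = (-5 + A)²)
p(H) = 5
F(u, c) = 3 + 3*u (F(u, c) = 3 - (-3)*u = 3 + 3*u)
1/(p(b(q(2), -1)) + F(-49, 60)) = 1/(5 + (3 + 3*(-49))) = 1/(5 + (3 - 147)) = 1/(5 - 144) = 1/(-139) = -1/139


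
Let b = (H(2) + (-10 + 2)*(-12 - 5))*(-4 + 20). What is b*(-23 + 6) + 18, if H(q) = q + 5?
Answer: -38878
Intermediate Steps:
H(q) = 5 + q
b = 2288 (b = ((5 + 2) + (-10 + 2)*(-12 - 5))*(-4 + 20) = (7 - 8*(-17))*16 = (7 + 136)*16 = 143*16 = 2288)
b*(-23 + 6) + 18 = 2288*(-23 + 6) + 18 = 2288*(-17) + 18 = -38896 + 18 = -38878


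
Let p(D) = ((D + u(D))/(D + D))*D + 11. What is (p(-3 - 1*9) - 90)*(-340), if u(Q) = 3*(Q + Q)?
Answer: 41140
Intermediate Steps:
u(Q) = 6*Q (u(Q) = 3*(2*Q) = 6*Q)
p(D) = 11 + 7*D/2 (p(D) = ((D + 6*D)/(D + D))*D + 11 = ((7*D)/((2*D)))*D + 11 = ((7*D)*(1/(2*D)))*D + 11 = 7*D/2 + 11 = 11 + 7*D/2)
(p(-3 - 1*9) - 90)*(-340) = ((11 + 7*(-3 - 1*9)/2) - 90)*(-340) = ((11 + 7*(-3 - 9)/2) - 90)*(-340) = ((11 + (7/2)*(-12)) - 90)*(-340) = ((11 - 42) - 90)*(-340) = (-31 - 90)*(-340) = -121*(-340) = 41140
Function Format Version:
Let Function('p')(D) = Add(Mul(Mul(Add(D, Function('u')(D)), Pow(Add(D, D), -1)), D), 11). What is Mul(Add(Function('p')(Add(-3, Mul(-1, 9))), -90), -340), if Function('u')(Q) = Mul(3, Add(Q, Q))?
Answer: 41140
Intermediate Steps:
Function('u')(Q) = Mul(6, Q) (Function('u')(Q) = Mul(3, Mul(2, Q)) = Mul(6, Q))
Function('p')(D) = Add(11, Mul(Rational(7, 2), D)) (Function('p')(D) = Add(Mul(Mul(Add(D, Mul(6, D)), Pow(Add(D, D), -1)), D), 11) = Add(Mul(Mul(Mul(7, D), Pow(Mul(2, D), -1)), D), 11) = Add(Mul(Mul(Mul(7, D), Mul(Rational(1, 2), Pow(D, -1))), D), 11) = Add(Mul(Rational(7, 2), D), 11) = Add(11, Mul(Rational(7, 2), D)))
Mul(Add(Function('p')(Add(-3, Mul(-1, 9))), -90), -340) = Mul(Add(Add(11, Mul(Rational(7, 2), Add(-3, Mul(-1, 9)))), -90), -340) = Mul(Add(Add(11, Mul(Rational(7, 2), Add(-3, -9))), -90), -340) = Mul(Add(Add(11, Mul(Rational(7, 2), -12)), -90), -340) = Mul(Add(Add(11, -42), -90), -340) = Mul(Add(-31, -90), -340) = Mul(-121, -340) = 41140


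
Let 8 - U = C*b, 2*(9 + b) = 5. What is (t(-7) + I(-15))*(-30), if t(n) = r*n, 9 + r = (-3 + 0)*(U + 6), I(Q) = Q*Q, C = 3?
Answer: -29745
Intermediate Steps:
b = -13/2 (b = -9 + (½)*5 = -9 + 5/2 = -13/2 ≈ -6.5000)
I(Q) = Q²
U = 55/2 (U = 8 - 3*(-13)/2 = 8 - 1*(-39/2) = 8 + 39/2 = 55/2 ≈ 27.500)
r = -219/2 (r = -9 + (-3 + 0)*(55/2 + 6) = -9 - 3*67/2 = -9 - 201/2 = -219/2 ≈ -109.50)
t(n) = -219*n/2
(t(-7) + I(-15))*(-30) = (-219/2*(-7) + (-15)²)*(-30) = (1533/2 + 225)*(-30) = (1983/2)*(-30) = -29745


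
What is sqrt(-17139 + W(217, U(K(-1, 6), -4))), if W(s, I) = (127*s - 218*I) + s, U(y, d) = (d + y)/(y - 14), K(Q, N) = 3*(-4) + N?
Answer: 4*sqrt(658) ≈ 102.61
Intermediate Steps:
K(Q, N) = -12 + N
U(y, d) = (d + y)/(-14 + y)
W(s, I) = -218*I + 128*s (W(s, I) = (-218*I + 127*s) + s = -218*I + 128*s)
sqrt(-17139 + W(217, U(K(-1, 6), -4))) = sqrt(-17139 + (-218*(-4 + (-12 + 6))/(-14 + (-12 + 6)) + 128*217)) = sqrt(-17139 + (-218*(-4 - 6)/(-14 - 6) + 27776)) = sqrt(-17139 + (-218*(-10)/(-20) + 27776)) = sqrt(-17139 + (-(-109)*(-10)/10 + 27776)) = sqrt(-17139 + (-218*1/2 + 27776)) = sqrt(-17139 + (-109 + 27776)) = sqrt(-17139 + 27667) = sqrt(10528) = 4*sqrt(658)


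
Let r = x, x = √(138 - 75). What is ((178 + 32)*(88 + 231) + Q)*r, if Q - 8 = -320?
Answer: 200034*√7 ≈ 5.2924e+5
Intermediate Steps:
x = 3*√7 (x = √63 = 3*√7 ≈ 7.9373)
r = 3*√7 ≈ 7.9373
Q = -312 (Q = 8 - 320 = -312)
((178 + 32)*(88 + 231) + Q)*r = ((178 + 32)*(88 + 231) - 312)*(3*√7) = (210*319 - 312)*(3*√7) = (66990 - 312)*(3*√7) = 66678*(3*√7) = 200034*√7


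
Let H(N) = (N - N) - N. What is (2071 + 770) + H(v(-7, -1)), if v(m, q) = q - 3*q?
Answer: 2839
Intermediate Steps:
v(m, q) = -2*q
H(N) = -N (H(N) = 0 - N = -N)
(2071 + 770) + H(v(-7, -1)) = (2071 + 770) - (-2)*(-1) = 2841 - 1*2 = 2841 - 2 = 2839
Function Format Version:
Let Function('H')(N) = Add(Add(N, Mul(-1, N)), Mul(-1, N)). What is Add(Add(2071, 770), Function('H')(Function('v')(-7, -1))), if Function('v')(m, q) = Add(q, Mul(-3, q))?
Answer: 2839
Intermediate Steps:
Function('v')(m, q) = Mul(-2, q)
Function('H')(N) = Mul(-1, N) (Function('H')(N) = Add(0, Mul(-1, N)) = Mul(-1, N))
Add(Add(2071, 770), Function('H')(Function('v')(-7, -1))) = Add(Add(2071, 770), Mul(-1, Mul(-2, -1))) = Add(2841, Mul(-1, 2)) = Add(2841, -2) = 2839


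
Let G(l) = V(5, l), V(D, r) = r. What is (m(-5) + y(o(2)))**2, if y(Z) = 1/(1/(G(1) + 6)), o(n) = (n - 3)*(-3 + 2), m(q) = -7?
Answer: 0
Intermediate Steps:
o(n) = 3 - n (o(n) = (-3 + n)*(-1) = 3 - n)
G(l) = l
y(Z) = 7 (y(Z) = 1/(1/(1 + 6)) = 1/(1/7) = 7)
(m(-5) + y(o(2)))**2 = (-7 + 7)**2 = 0**2 = 0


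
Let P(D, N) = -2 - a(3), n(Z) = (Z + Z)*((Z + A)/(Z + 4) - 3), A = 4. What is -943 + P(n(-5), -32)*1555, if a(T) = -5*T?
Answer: 19272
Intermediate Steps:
n(Z) = -4*Z (n(Z) = (Z + Z)*((Z + 4)/(Z + 4) - 3) = (2*Z)*((4 + Z)/(4 + Z) - 3) = (2*Z)*(1 - 3) = (2*Z)*(-2) = -4*Z)
P(D, N) = 13 (P(D, N) = -2 - (-5)*3 = -2 - 1*(-15) = -2 + 15 = 13)
-943 + P(n(-5), -32)*1555 = -943 + 13*1555 = -943 + 20215 = 19272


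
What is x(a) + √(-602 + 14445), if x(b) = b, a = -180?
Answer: -180 + √13843 ≈ -62.344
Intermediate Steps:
x(a) + √(-602 + 14445) = -180 + √(-602 + 14445) = -180 + √13843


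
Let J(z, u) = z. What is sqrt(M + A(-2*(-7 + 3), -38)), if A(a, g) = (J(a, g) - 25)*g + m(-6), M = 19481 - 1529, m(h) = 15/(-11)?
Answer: sqrt(2250193)/11 ≈ 136.37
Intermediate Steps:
m(h) = -15/11 (m(h) = 15*(-1/11) = -15/11)
M = 17952
A(a, g) = -15/11 + g*(-25 + a) (A(a, g) = (a - 25)*g - 15/11 = (-25 + a)*g - 15/11 = g*(-25 + a) - 15/11 = -15/11 + g*(-25 + a))
sqrt(M + A(-2*(-7 + 3), -38)) = sqrt(17952 + (-15/11 - 25*(-38) - 2*(-7 + 3)*(-38))) = sqrt(17952 + (-15/11 + 950 - 2*(-4)*(-38))) = sqrt(17952 + (-15/11 + 950 + 8*(-38))) = sqrt(17952 + (-15/11 + 950 - 304)) = sqrt(17952 + 7091/11) = sqrt(204563/11) = sqrt(2250193)/11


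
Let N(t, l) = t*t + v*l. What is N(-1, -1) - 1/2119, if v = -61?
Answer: 131377/2119 ≈ 62.000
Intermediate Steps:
N(t, l) = t**2 - 61*l (N(t, l) = t*t - 61*l = t**2 - 61*l)
N(-1, -1) - 1/2119 = ((-1)**2 - 61*(-1)) - 1/2119 = (1 + 61) - 1*1/2119 = 62 - 1/2119 = 131377/2119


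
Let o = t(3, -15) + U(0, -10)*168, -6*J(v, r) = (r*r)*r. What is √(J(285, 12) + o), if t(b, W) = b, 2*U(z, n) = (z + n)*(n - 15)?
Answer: √20715 ≈ 143.93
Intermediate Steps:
U(z, n) = (-15 + n)*(n + z)/2 (U(z, n) = ((z + n)*(n - 15))/2 = ((n + z)*(-15 + n))/2 = ((-15 + n)*(n + z))/2 = (-15 + n)*(n + z)/2)
J(v, r) = -r³/6 (J(v, r) = -r*r*r/6 = -r²*r/6 = -r³/6)
o = 21003 (o = 3 + ((½)*(-10)² - 15/2*(-10) - 15/2*0 + (½)*(-10)*0)*168 = 3 + ((½)*100 + 75 + 0 + 0)*168 = 3 + (50 + 75 + 0 + 0)*168 = 3 + 125*168 = 3 + 21000 = 21003)
√(J(285, 12) + o) = √(-⅙*12³ + 21003) = √(-⅙*1728 + 21003) = √(-288 + 21003) = √20715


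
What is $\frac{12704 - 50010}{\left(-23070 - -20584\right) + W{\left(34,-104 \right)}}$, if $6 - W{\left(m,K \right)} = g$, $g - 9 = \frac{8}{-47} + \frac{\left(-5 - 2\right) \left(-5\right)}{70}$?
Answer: $\frac{3506764}{233997} \approx 14.986$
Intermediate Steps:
$g = \frac{877}{94}$ ($g = 9 + \left(\frac{8}{-47} + \frac{\left(-5 - 2\right) \left(-5\right)}{70}\right) = 9 + \left(8 \left(- \frac{1}{47}\right) + \left(-7\right) \left(-5\right) \frac{1}{70}\right) = 9 + \left(- \frac{8}{47} + 35 \cdot \frac{1}{70}\right) = 9 + \left(- \frac{8}{47} + \frac{1}{2}\right) = 9 + \frac{31}{94} = \frac{877}{94} \approx 9.3298$)
$W{\left(m,K \right)} = - \frac{313}{94}$ ($W{\left(m,K \right)} = 6 - \frac{877}{94} = - \frac{313}{94}$)
$\frac{12704 - 50010}{\left(-23070 - -20584\right) + W{\left(34,-104 \right)}} = \frac{12704 - 50010}{\left(-23070 - -20584\right) - \frac{313}{94}} = - \frac{37306}{\left(-23070 + 20584\right) - \frac{313}{94}} = - \frac{37306}{-2486 - \frac{313}{94}} = - \frac{37306}{- \frac{233997}{94}} = \left(-37306\right) \left(- \frac{94}{233997}\right) = \frac{3506764}{233997}$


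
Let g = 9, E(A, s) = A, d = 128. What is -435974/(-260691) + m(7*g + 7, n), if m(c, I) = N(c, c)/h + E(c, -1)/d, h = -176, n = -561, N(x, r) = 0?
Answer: 37026521/16684224 ≈ 2.2193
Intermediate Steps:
m(c, I) = c/128 (m(c, I) = 0/(-176) + c/128 = 0*(-1/176) + c*(1/128) = 0 + c/128 = c/128)
-435974/(-260691) + m(7*g + 7, n) = -435974/(-260691) + (7*9 + 7)/128 = -435974*(-1/260691) + (63 + 7)/128 = 435974/260691 + (1/128)*70 = 435974/260691 + 35/64 = 37026521/16684224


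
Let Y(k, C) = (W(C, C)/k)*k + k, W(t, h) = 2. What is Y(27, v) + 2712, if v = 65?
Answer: 2741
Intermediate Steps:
Y(k, C) = 2 + k (Y(k, C) = (2/k)*k + k = 2 + k)
Y(27, v) + 2712 = (2 + 27) + 2712 = 29 + 2712 = 2741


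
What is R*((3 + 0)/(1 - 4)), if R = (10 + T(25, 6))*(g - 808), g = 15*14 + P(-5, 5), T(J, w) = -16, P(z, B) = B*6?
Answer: -3408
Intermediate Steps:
P(z, B) = 6*B
g = 240 (g = 15*14 + 6*5 = 210 + 30 = 240)
R = 3408 (R = (10 - 16)*(240 - 808) = -6*(-568) = 3408)
R*((3 + 0)/(1 - 4)) = 3408*((3 + 0)/(1 - 4)) = 3408*(3/(-3)) = 3408*(3*(-⅓)) = 3408*(-1) = -3408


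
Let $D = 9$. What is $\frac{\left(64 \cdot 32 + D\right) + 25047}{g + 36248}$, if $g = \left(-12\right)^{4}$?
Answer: $\frac{3388}{7123} \approx 0.47564$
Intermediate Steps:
$g = 20736$
$\frac{\left(64 \cdot 32 + D\right) + 25047}{g + 36248} = \frac{\left(64 \cdot 32 + 9\right) + 25047}{20736 + 36248} = \frac{\left(2048 + 9\right) + 25047}{56984} = \left(2057 + 25047\right) \frac{1}{56984} = 27104 \cdot \frac{1}{56984} = \frac{3388}{7123}$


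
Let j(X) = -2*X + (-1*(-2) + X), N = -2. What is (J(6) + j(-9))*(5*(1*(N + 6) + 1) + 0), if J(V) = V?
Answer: 425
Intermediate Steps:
j(X) = 2 - X (j(X) = -2*X + (2 + X) = 2 - X)
(J(6) + j(-9))*(5*(1*(N + 6) + 1) + 0) = (6 + (2 - 1*(-9)))*(5*(1*(-2 + 6) + 1) + 0) = (6 + (2 + 9))*(5*(1*4 + 1) + 0) = (6 + 11)*(5*(4 + 1) + 0) = 17*(5*5 + 0) = 17*(25 + 0) = 17*25 = 425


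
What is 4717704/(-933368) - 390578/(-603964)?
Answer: -9135185191/2072502466 ≈ -4.4078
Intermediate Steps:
4717704/(-933368) - 390578/(-603964) = 4717704*(-1/933368) - 390578*(-1/603964) = -34689/6863 + 195289/301982 = -9135185191/2072502466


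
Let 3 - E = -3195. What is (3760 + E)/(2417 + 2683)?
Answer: 3479/2550 ≈ 1.3643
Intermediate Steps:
E = 3198 (E = 3 - 1*(-3195) = 3 + 3195 = 3198)
(3760 + E)/(2417 + 2683) = (3760 + 3198)/(2417 + 2683) = 6958/5100 = 6958*(1/5100) = 3479/2550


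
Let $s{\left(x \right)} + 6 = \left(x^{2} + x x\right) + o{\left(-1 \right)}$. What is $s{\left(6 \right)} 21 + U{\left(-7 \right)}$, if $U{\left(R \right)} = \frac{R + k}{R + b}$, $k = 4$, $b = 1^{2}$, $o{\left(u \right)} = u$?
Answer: $\frac{2731}{2} \approx 1365.5$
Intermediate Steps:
$b = 1$
$s{\left(x \right)} = -7 + 2 x^{2}$ ($s{\left(x \right)} = -6 - \left(1 - x^{2} - x x\right) = -6 + \left(\left(x^{2} + x^{2}\right) - 1\right) = -6 + \left(2 x^{2} - 1\right) = -6 + \left(-1 + 2 x^{2}\right) = -7 + 2 x^{2}$)
$U{\left(R \right)} = \frac{4 + R}{1 + R}$ ($U{\left(R \right)} = \frac{R + 4}{R + 1} = \frac{4 + R}{1 + R}$)
$s{\left(6 \right)} 21 + U{\left(-7 \right)} = \left(-7 + 2 \cdot 6^{2}\right) 21 + \frac{4 - 7}{1 - 7} = \left(-7 + 2 \cdot 36\right) 21 + \frac{1}{-6} \left(-3\right) = \left(-7 + 72\right) 21 - - \frac{1}{2} = 65 \cdot 21 + \frac{1}{2} = 1365 + \frac{1}{2} = \frac{2731}{2}$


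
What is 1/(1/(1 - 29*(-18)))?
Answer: 523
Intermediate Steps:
1/(1/(1 - 29*(-18))) = 1/(1/(1 + 522)) = 1/(1/523) = 523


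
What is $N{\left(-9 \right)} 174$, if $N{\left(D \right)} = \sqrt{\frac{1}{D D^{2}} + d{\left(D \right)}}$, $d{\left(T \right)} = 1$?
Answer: $\frac{116 \sqrt{182}}{9} \approx 173.88$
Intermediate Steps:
$N{\left(D \right)} = \sqrt{1 + \frac{1}{D^{3}}}$ ($N{\left(D \right)} = \sqrt{\frac{1}{D D^{2}} + 1} = \sqrt{\frac{1}{D^{3}} + 1} = \sqrt{1 + \frac{1}{D^{3}}}$)
$N{\left(-9 \right)} 174 = \sqrt{1 + \frac{1}{-729}} \cdot 174 = \sqrt{1 - \frac{1}{729}} \cdot 174 = \sqrt{\frac{728}{729}} \cdot 174 = \frac{2 \sqrt{182}}{27} \cdot 174 = \frac{116 \sqrt{182}}{9}$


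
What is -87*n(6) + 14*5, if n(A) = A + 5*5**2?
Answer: -11327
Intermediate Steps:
n(A) = 125 + A (n(A) = A + 5*25 = A + 125 = 125 + A)
-87*n(6) + 14*5 = -87*(125 + 6) + 14*5 = -87*131 + 70 = -11397 + 70 = -11327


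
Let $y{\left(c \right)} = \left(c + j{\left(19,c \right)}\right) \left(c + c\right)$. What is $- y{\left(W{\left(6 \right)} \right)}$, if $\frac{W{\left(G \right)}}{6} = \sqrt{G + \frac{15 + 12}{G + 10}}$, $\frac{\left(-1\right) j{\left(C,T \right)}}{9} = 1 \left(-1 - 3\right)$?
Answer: $- \frac{1107}{2} - 108 \sqrt{123} \approx -1751.3$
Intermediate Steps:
$j{\left(C,T \right)} = 36$ ($j{\left(C,T \right)} = - 9 \cdot 1 \left(-1 - 3\right) = - 9 \cdot 1 \left(-4\right) = \left(-9\right) \left(-4\right) = 36$)
$W{\left(G \right)} = 6 \sqrt{G + \frac{27}{10 + G}}$ ($W{\left(G \right)} = 6 \sqrt{G + \frac{15 + 12}{G + 10}} = 6 \sqrt{G + \frac{27}{10 + G}}$)
$y{\left(c \right)} = 2 c \left(36 + c\right)$ ($y{\left(c \right)} = \left(c + 36\right) \left(c + c\right) = \left(36 + c\right) 2 c = 2 c \left(36 + c\right)$)
$- y{\left(W{\left(6 \right)} \right)} = - 2 \cdot 6 \sqrt{\frac{27 + 6 \left(10 + 6\right)}{10 + 6}} \left(36 + 6 \sqrt{\frac{27 + 6 \left(10 + 6\right)}{10 + 6}}\right) = - 2 \cdot 6 \sqrt{\frac{27 + 6 \cdot 16}{16}} \left(36 + 6 \sqrt{\frac{27 + 6 \cdot 16}{16}}\right) = - 2 \cdot 6 \sqrt{\frac{27 + 96}{16}} \left(36 + 6 \sqrt{\frac{27 + 96}{16}}\right) = - 2 \cdot 6 \sqrt{\frac{1}{16} \cdot 123} \left(36 + 6 \sqrt{\frac{1}{16} \cdot 123}\right) = - 2 \cdot 6 \sqrt{\frac{123}{16}} \left(36 + 6 \sqrt{\frac{123}{16}}\right) = - 2 \cdot 6 \frac{\sqrt{123}}{4} \left(36 + 6 \frac{\sqrt{123}}{4}\right) = - 2 \frac{3 \sqrt{123}}{2} \left(36 + \frac{3 \sqrt{123}}{2}\right) = - 3 \sqrt{123} \left(36 + \frac{3 \sqrt{123}}{2}\right)$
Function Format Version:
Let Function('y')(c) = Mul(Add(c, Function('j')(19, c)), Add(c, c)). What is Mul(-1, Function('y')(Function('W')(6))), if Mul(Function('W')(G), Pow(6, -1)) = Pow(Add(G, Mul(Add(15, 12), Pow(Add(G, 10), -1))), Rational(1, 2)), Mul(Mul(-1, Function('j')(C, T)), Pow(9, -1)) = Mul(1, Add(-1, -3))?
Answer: Add(Rational(-1107, 2), Mul(-108, Pow(123, Rational(1, 2)))) ≈ -1751.3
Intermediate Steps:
Function('j')(C, T) = 36 (Function('j')(C, T) = Mul(-9, Mul(1, Add(-1, -3))) = Mul(-9, Mul(1, -4)) = Mul(-9, -4) = 36)
Function('W')(G) = Mul(6, Pow(Add(G, Mul(27, Pow(Add(10, G), -1))), Rational(1, 2))) (Function('W')(G) = Mul(6, Pow(Add(G, Mul(Add(15, 12), Pow(Add(G, 10), -1))), Rational(1, 2))) = Mul(6, Pow(Add(G, Mul(27, Pow(Add(10, G), -1))), Rational(1, 2))))
Function('y')(c) = Mul(2, c, Add(36, c)) (Function('y')(c) = Mul(Add(c, 36), Add(c, c)) = Mul(Add(36, c), Mul(2, c)) = Mul(2, c, Add(36, c)))
Mul(-1, Function('y')(Function('W')(6))) = Mul(-1, Mul(2, Mul(6, Pow(Mul(Pow(Add(10, 6), -1), Add(27, Mul(6, Add(10, 6)))), Rational(1, 2))), Add(36, Mul(6, Pow(Mul(Pow(Add(10, 6), -1), Add(27, Mul(6, Add(10, 6)))), Rational(1, 2)))))) = Mul(-1, Mul(2, Mul(6, Pow(Mul(Pow(16, -1), Add(27, Mul(6, 16))), Rational(1, 2))), Add(36, Mul(6, Pow(Mul(Pow(16, -1), Add(27, Mul(6, 16))), Rational(1, 2)))))) = Mul(-1, Mul(2, Mul(6, Pow(Mul(Rational(1, 16), Add(27, 96)), Rational(1, 2))), Add(36, Mul(6, Pow(Mul(Rational(1, 16), Add(27, 96)), Rational(1, 2)))))) = Mul(-1, Mul(2, Mul(6, Pow(Mul(Rational(1, 16), 123), Rational(1, 2))), Add(36, Mul(6, Pow(Mul(Rational(1, 16), 123), Rational(1, 2)))))) = Mul(-1, Mul(2, Mul(6, Pow(Rational(123, 16), Rational(1, 2))), Add(36, Mul(6, Pow(Rational(123, 16), Rational(1, 2)))))) = Mul(-1, Mul(2, Mul(6, Mul(Rational(1, 4), Pow(123, Rational(1, 2)))), Add(36, Mul(6, Mul(Rational(1, 4), Pow(123, Rational(1, 2))))))) = Mul(-1, Mul(2, Mul(Rational(3, 2), Pow(123, Rational(1, 2))), Add(36, Mul(Rational(3, 2), Pow(123, Rational(1, 2)))))) = Mul(-1, Mul(3, Pow(123, Rational(1, 2)), Add(36, Mul(Rational(3, 2), Pow(123, Rational(1, 2)))))) = Mul(-3, Pow(123, Rational(1, 2)), Add(36, Mul(Rational(3, 2), Pow(123, Rational(1, 2)))))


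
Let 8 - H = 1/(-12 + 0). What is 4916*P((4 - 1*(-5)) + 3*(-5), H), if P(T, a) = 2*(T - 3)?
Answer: -88488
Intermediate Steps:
H = 97/12 (H = 8 - 1/(-12 + 0) = 8 - 1/(-12) = 8 - 1*(-1/12) = 8 + 1/12 = 97/12 ≈ 8.0833)
P(T, a) = -6 + 2*T (P(T, a) = 2*(-3 + T) = -6 + 2*T)
4916*P((4 - 1*(-5)) + 3*(-5), H) = 4916*(-6 + 2*((4 - 1*(-5)) + 3*(-5))) = 4916*(-6 + 2*((4 + 5) - 15)) = 4916*(-6 + 2*(9 - 15)) = 4916*(-6 + 2*(-6)) = 4916*(-6 - 12) = 4916*(-18) = -88488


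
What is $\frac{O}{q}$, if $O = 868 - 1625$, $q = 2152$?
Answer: $- \frac{757}{2152} \approx -0.35177$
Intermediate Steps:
$O = -757$ ($O = 868 - 1625 = -757$)
$\frac{O}{q} = - \frac{757}{2152}$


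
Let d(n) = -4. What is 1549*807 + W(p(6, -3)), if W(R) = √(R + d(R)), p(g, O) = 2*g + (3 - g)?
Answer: 1250043 + √5 ≈ 1.2500e+6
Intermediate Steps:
p(g, O) = 3 + g
W(R) = √(-4 + R) (W(R) = √(R - 4) = √(-4 + R))
1549*807 + W(p(6, -3)) = 1549*807 + √(-4 + (3 + 6)) = 1250043 + √(-4 + 9) = 1250043 + √5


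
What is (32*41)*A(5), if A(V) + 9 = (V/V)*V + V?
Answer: 1312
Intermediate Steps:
A(V) = -9 + 2*V (A(V) = -9 + ((V/V)*V + V) = -9 + (1*V + V) = -9 + (V + V) = -9 + 2*V)
(32*41)*A(5) = (32*41)*(-9 + 2*5) = 1312*(-9 + 10) = 1312*1 = 1312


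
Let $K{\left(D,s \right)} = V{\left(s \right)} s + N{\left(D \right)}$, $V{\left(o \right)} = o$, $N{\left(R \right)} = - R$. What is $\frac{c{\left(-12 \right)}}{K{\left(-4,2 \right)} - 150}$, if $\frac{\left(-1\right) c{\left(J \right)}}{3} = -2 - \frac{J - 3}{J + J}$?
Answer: $- \frac{63}{1136} \approx -0.055458$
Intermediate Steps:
$K{\left(D,s \right)} = s^{2} - D$ ($K{\left(D,s \right)} = s s - D = s^{2} - D$)
$c{\left(J \right)} = 6 + \frac{3 \left(-3 + J\right)}{2 J}$ ($c{\left(J \right)} = - 3 \left(-2 - \frac{J - 3}{J + J}\right) = - 3 \left(-2 - \frac{-3 + J}{2 J}\right) = 6 + \frac{3 \left(-3 + J\right)}{2 J}$)
$\frac{c{\left(-12 \right)}}{K{\left(-4,2 \right)} - 150} = \frac{\frac{3}{2} \frac{1}{-12} \left(-3 + 5 \left(-12\right)\right)}{\left(2^{2} - -4\right) - 150} = \frac{\frac{3}{2} \left(- \frac{1}{12}\right) \left(-3 - 60\right)}{\left(4 + 4\right) - 150} = \frac{\frac{3}{2} \left(- \frac{1}{12}\right) \left(-63\right)}{8 - 150} = \frac{63}{8 \left(-142\right)} = \frac{63}{8} \left(- \frac{1}{142}\right) = - \frac{63}{1136}$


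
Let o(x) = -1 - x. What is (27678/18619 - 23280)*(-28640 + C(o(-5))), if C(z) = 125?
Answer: 12359046636630/18619 ≈ 6.6379e+8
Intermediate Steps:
(27678/18619 - 23280)*(-28640 + C(o(-5))) = (27678/18619 - 23280)*(-28640 + 125) = (27678*(1/18619) - 23280)*(-28515) = (27678/18619 - 23280)*(-28515) = -433422642/18619*(-28515) = 12359046636630/18619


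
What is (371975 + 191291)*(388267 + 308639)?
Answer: 392543454996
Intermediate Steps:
(371975 + 191291)*(388267 + 308639) = 563266*696906 = 392543454996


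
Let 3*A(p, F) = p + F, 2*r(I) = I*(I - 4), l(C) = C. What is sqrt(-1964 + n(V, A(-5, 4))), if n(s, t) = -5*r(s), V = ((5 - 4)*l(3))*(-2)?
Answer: I*sqrt(2114) ≈ 45.978*I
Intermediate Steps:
r(I) = I*(-4 + I)/2 (r(I) = (I*(I - 4))/2 = (I*(-4 + I))/2 = I*(-4 + I)/2)
V = -6 (V = ((5 - 4)*3)*(-2) = (1*3)*(-2) = 3*(-2) = -6)
A(p, F) = F/3 + p/3 (A(p, F) = (p + F)/3 = (F + p)/3 = F/3 + p/3)
n(s, t) = -5*s*(-4 + s)/2
sqrt(-1964 + n(V, A(-5, 4))) = sqrt(-1964 + (5/2)*(-6)*(4 - 1*(-6))) = sqrt(-1964 + (5/2)*(-6)*(4 + 6)) = sqrt(-1964 + (5/2)*(-6)*10) = sqrt(-1964 - 150) = sqrt(-2114) = I*sqrt(2114)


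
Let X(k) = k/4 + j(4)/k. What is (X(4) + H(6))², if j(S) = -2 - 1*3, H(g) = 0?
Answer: 1/16 ≈ 0.062500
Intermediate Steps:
j(S) = -5 (j(S) = -2 - 3 = -5)
X(k) = -5/k + k/4 (X(k) = k/4 - 5/k = -5/k + k/4)
(X(4) + H(6))² = ((-5/4 + (¼)*4) + 0)² = ((-5*¼ + 1) + 0)² = ((-5/4 + 1) + 0)² = (-¼ + 0)² = (-¼)² = 1/16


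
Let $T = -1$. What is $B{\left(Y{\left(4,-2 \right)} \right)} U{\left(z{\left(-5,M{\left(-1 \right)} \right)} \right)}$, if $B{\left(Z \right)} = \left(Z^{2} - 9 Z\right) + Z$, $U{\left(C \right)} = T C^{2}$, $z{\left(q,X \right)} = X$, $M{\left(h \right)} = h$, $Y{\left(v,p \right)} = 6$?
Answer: $12$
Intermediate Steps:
$U{\left(C \right)} = - C^{2}$
$B{\left(Z \right)} = Z^{2} - 8 Z$
$B{\left(Y{\left(4,-2 \right)} \right)} U{\left(z{\left(-5,M{\left(-1 \right)} \right)} \right)} = 6 \left(-8 + 6\right) \left(- \left(-1\right)^{2}\right) = 6 \left(-2\right) \left(\left(-1\right) 1\right) = \left(-12\right) \left(-1\right) = 12$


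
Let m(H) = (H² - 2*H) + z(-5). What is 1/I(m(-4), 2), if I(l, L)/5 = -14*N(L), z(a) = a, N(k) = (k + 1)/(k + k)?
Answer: -2/105 ≈ -0.019048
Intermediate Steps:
N(k) = (1 + k)/(2*k) (N(k) = (1 + k)/((2*k)) = (1 + k)*(1/(2*k)) = (1 + k)/(2*k))
m(H) = -5 + H² - 2*H (m(H) = (H² - 2*H) - 5 = -5 + H² - 2*H)
I(l, L) = -35*(1 + L)/L (I(l, L) = 5*(-7*(1 + L)/L) = -35*(1 + L)/L)
1/I(m(-4), 2) = 1/(-35 - 35/2) = 1/(-105/2) = -2/105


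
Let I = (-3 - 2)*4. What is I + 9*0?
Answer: -20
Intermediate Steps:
I = -20 (I = -5*4 = -20)
I + 9*0 = -20 + 9*0 = -20 + 0 = -20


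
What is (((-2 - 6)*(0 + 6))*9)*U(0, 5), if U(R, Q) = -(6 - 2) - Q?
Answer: 3888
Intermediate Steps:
U(R, Q) = -4 - Q (U(R, Q) = -1*4 - Q = -4 - Q)
(((-2 - 6)*(0 + 6))*9)*U(0, 5) = (((-2 - 6)*(0 + 6))*9)*(-4 - 1*5) = (-8*6*9)*(-4 - 5) = -48*9*(-9) = -432*(-9) = 3888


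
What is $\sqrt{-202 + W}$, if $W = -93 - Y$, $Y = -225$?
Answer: $i \sqrt{70} \approx 8.3666 i$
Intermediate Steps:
$W = 132$ ($W = -93 - -225 = -93 + 225 = 132$)
$\sqrt{-202 + W} = \sqrt{-202 + 132} = \sqrt{-70} = i \sqrt{70}$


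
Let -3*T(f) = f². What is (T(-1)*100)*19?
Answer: -1900/3 ≈ -633.33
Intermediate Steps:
T(f) = -f²/3
(T(-1)*100)*19 = (-⅓*(-1)²*100)*19 = (-⅓*1*100)*19 = -⅓*100*19 = -100/3*19 = -1900/3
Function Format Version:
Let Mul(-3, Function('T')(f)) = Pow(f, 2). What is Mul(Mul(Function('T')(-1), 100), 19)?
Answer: Rational(-1900, 3) ≈ -633.33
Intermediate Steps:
Function('T')(f) = Mul(Rational(-1, 3), Pow(f, 2))
Mul(Mul(Function('T')(-1), 100), 19) = Mul(Mul(Mul(Rational(-1, 3), Pow(-1, 2)), 100), 19) = Mul(Mul(Mul(Rational(-1, 3), 1), 100), 19) = Mul(Mul(Rational(-1, 3), 100), 19) = Mul(Rational(-100, 3), 19) = Rational(-1900, 3)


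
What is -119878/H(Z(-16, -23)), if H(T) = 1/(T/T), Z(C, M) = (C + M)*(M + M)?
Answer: -119878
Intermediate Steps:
Z(C, M) = 2*M*(C + M) (Z(C, M) = (C + M)*(2*M) = 2*M*(C + M))
H(T) = 1 (H(T) = 1/1 = 1)
-119878/H(Z(-16, -23)) = -119878/1 = -119878*1 = -119878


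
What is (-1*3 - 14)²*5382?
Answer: 1555398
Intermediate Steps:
(-1*3 - 14)²*5382 = (-3 - 14)²*5382 = (-17)²*5382 = 289*5382 = 1555398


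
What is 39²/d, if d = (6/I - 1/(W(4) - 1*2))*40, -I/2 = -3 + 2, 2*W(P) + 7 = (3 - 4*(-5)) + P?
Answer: 1521/115 ≈ 13.226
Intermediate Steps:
W(P) = 8 + P/2 (W(P) = -7/2 + ((3 - 4*(-5)) + P)/2 = -7/2 + ((3 + 20) + P)/2 = -7/2 + (23 + P)/2 = -7/2 + (23/2 + P/2) = 8 + P/2)
I = 2 (I = -2*(-3 + 2) = -2*(-1) = 2)
d = 115 (d = (6/2 - 1/((8 + (½)*4) - 1*2))*40 = (6*(½) - 1/((8 + 2) - 2))*40 = (3 - 1/(10 - 2))*40 = (3 - 1/8)*40 = (3 - 1*⅛)*40 = (3 - ⅛)*40 = (23/8)*40 = 115)
39²/d = 39²/115 = 1521*(1/115) = 1521/115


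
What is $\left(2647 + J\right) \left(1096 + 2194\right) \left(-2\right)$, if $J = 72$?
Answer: $-17891020$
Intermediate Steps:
$\left(2647 + J\right) \left(1096 + 2194\right) \left(-2\right) = \left(2647 + 72\right) \left(1096 + 2194\right) \left(-2\right) = 2719 \cdot 3290 \left(-2\right) = 8945510 \left(-2\right) = -17891020$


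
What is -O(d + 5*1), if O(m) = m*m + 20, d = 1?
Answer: -56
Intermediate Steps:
O(m) = 20 + m**2 (O(m) = m**2 + 20 = 20 + m**2)
-O(d + 5*1) = -(20 + (1 + 5*1)**2) = -(20 + (1 + 5)**2) = -(20 + 6**2) = -(20 + 36) = -1*56 = -56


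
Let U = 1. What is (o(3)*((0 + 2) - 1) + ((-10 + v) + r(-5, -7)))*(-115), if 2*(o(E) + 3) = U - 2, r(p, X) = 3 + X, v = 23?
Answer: -1265/2 ≈ -632.50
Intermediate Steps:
o(E) = -7/2 (o(E) = -3 + (1 - 2)/2 = -3 + (1/2)*(-1) = -3 - 1/2 = -7/2)
(o(3)*((0 + 2) - 1) + ((-10 + v) + r(-5, -7)))*(-115) = (-7*((0 + 2) - 1)/2 + ((-10 + 23) + (3 - 7)))*(-115) = (-7*(2 - 1)/2 + (13 - 4))*(-115) = (-7/2*1 + 9)*(-115) = (-7/2 + 9)*(-115) = (11/2)*(-115) = -1265/2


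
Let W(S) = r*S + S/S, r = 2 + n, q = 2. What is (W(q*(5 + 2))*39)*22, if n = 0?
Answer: 24882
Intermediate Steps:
r = 2 (r = 2 + 0 = 2)
W(S) = 1 + 2*S (W(S) = 2*S + S/S = 2*S + 1 = 1 + 2*S)
(W(q*(5 + 2))*39)*22 = ((1 + 2*(2*(5 + 2)))*39)*22 = ((1 + 2*(2*7))*39)*22 = ((1 + 2*14)*39)*22 = ((1 + 28)*39)*22 = (29*39)*22 = 1131*22 = 24882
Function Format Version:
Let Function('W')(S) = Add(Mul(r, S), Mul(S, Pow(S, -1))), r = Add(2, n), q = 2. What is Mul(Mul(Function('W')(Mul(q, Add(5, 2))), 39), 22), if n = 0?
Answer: 24882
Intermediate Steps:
r = 2 (r = Add(2, 0) = 2)
Function('W')(S) = Add(1, Mul(2, S)) (Function('W')(S) = Add(Mul(2, S), Mul(S, Pow(S, -1))) = Add(Mul(2, S), 1) = Add(1, Mul(2, S)))
Mul(Mul(Function('W')(Mul(q, Add(5, 2))), 39), 22) = Mul(Mul(Add(1, Mul(2, Mul(2, Add(5, 2)))), 39), 22) = Mul(Mul(Add(1, Mul(2, Mul(2, 7))), 39), 22) = Mul(Mul(Add(1, Mul(2, 14)), 39), 22) = Mul(Mul(Add(1, 28), 39), 22) = Mul(Mul(29, 39), 22) = Mul(1131, 22) = 24882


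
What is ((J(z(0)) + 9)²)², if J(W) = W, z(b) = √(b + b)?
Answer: 6561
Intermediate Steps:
z(b) = √2*√b (z(b) = √(2*b) = √2*√b)
((J(z(0)) + 9)²)² = ((√2*√0 + 9)²)² = ((√2*0 + 9)²)² = ((0 + 9)²)² = (9²)² = 81² = 6561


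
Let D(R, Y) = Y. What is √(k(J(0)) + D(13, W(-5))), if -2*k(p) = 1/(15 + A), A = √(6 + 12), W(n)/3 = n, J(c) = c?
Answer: √(-2706 - 540*√2)/(6*√(5 + √2)) ≈ 3.8763*I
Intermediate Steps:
W(n) = 3*n
A = 3*√2 (A = √18 = 3*√2 ≈ 4.2426)
k(p) = -1/(2*(15 + 3*√2))
√(k(J(0)) + D(13, W(-5))) = √((-5/138 + √2/138) + 3*(-5)) = √((-5/138 + √2/138) - 15) = √(-2075/138 + √2/138)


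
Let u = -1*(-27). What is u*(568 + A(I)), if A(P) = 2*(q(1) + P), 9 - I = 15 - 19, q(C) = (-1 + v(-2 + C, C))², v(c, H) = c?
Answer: 16254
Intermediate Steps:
q(C) = (-3 + C)² (q(C) = (-1 + (-2 + C))² = (-3 + C)²)
I = 13 (I = 9 - (15 - 19) = 9 - 1*(-4) = 9 + 4 = 13)
u = 27
A(P) = 8 + 2*P (A(P) = 2*((-3 + 1)² + P) = 2*((-2)² + P) = 2*(4 + P) = 8 + 2*P)
u*(568 + A(I)) = 27*(568 + (8 + 2*13)) = 27*(568 + (8 + 26)) = 27*(568 + 34) = 27*602 = 16254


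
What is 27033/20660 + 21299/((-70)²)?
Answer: 7156238/1265425 ≈ 5.6552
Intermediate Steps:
27033/20660 + 21299/((-70)²) = 27033*(1/20660) + 21299/4900 = 27033/20660 + 21299*(1/4900) = 27033/20660 + 21299/4900 = 7156238/1265425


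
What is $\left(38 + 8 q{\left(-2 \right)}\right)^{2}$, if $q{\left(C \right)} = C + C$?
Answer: $36$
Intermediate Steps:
$q{\left(C \right)} = 2 C$
$\left(38 + 8 q{\left(-2 \right)}\right)^{2} = \left(38 + 8 \cdot 2 \left(-2\right)\right)^{2} = \left(38 + 8 \left(-4\right)\right)^{2} = \left(38 - 32\right)^{2} = 6^{2} = 36$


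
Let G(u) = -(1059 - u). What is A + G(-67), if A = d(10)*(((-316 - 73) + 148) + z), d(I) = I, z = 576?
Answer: 2224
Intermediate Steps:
G(u) = -1059 + u
A = 3350 (A = 10*(((-316 - 73) + 148) + 576) = 10*((-389 + 148) + 576) = 10*(-241 + 576) = 10*335 = 3350)
A + G(-67) = 3350 + (-1059 - 67) = 3350 - 1126 = 2224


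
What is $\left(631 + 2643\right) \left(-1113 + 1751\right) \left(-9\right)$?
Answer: $-18799308$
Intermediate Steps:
$\left(631 + 2643\right) \left(-1113 + 1751\right) \left(-9\right) = 3274 \cdot 638 \left(-9\right) = 2088812 \left(-9\right) = -18799308$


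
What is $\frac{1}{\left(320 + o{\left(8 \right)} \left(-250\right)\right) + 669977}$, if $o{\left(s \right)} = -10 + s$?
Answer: $\frac{1}{670797} \approx 1.4908 \cdot 10^{-6}$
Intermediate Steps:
$\frac{1}{\left(320 + o{\left(8 \right)} \left(-250\right)\right) + 669977} = \frac{1}{\left(320 + \left(-10 + 8\right) \left(-250\right)\right) + 669977} = \frac{1}{\left(320 - -500\right) + 669977} = \frac{1}{\left(320 + 500\right) + 669977} = \frac{1}{820 + 669977} = \frac{1}{670797}$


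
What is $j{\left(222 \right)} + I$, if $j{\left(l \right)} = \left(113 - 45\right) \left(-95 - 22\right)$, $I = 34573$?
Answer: $26617$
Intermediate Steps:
$j{\left(l \right)} = -7956$ ($j{\left(l \right)} = 68 \left(-117\right) = -7956$)
$j{\left(222 \right)} + I = -7956 + 34573 = 26617$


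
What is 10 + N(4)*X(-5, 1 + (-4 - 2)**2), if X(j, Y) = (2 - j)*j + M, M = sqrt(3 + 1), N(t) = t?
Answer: -122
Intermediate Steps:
M = 2 (M = sqrt(4) = 2)
X(j, Y) = 2 + j*(2 - j) (X(j, Y) = (2 - j)*j + 2 = j*(2 - j) + 2 = 2 + j*(2 - j))
10 + N(4)*X(-5, 1 + (-4 - 2)**2) = 10 + 4*(2 - 1*(-5)**2 + 2*(-5)) = 10 + 4*(2 - 1*25 - 10) = 10 + 4*(2 - 25 - 10) = 10 + 4*(-33) = 10 - 132 = -122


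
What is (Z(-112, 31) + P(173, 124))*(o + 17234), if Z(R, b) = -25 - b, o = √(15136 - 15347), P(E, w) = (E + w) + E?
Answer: 7134876 + 414*I*√211 ≈ 7.1349e+6 + 6013.7*I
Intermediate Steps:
P(E, w) = w + 2*E
o = I*√211 (o = √(-211) = I*√211 ≈ 14.526*I)
(Z(-112, 31) + P(173, 124))*(o + 17234) = ((-25 - 1*31) + (124 + 2*173))*(I*√211 + 17234) = ((-25 - 31) + (124 + 346))*(17234 + I*√211) = (-56 + 470)*(17234 + I*√211) = 414*(17234 + I*√211) = 7134876 + 414*I*√211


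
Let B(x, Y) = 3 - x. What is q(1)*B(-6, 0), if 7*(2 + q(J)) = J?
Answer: -117/7 ≈ -16.714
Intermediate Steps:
q(J) = -2 + J/7
q(1)*B(-6, 0) = (-2 + (1/7)*1)*(3 - 1*(-6)) = (-2 + 1/7)*(3 + 6) = -13/7*9 = -117/7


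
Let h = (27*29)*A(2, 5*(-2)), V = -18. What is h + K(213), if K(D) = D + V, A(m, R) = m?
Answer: 1761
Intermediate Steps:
K(D) = -18 + D (K(D) = D - 18 = -18 + D)
h = 1566 (h = (27*29)*2 = 783*2 = 1566)
h + K(213) = 1566 + (-18 + 213) = 1566 + 195 = 1761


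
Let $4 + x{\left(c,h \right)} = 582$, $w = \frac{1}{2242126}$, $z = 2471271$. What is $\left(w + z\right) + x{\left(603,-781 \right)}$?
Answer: $\frac{5542196910975}{2242126} \approx 2.4718 \cdot 10^{6}$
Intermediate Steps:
$w = \frac{1}{2242126} \approx 4.4601 \cdot 10^{-7}$
$x{\left(c,h \right)} = 578$ ($x{\left(c,h \right)} = -4 + 582 = 578$)
$\left(w + z\right) + x{\left(603,-781 \right)} = \left(\frac{1}{2242126} + 2471271\right) + 578 = \frac{5540900962147}{2242126} + 578 = \frac{5542196910975}{2242126}$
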